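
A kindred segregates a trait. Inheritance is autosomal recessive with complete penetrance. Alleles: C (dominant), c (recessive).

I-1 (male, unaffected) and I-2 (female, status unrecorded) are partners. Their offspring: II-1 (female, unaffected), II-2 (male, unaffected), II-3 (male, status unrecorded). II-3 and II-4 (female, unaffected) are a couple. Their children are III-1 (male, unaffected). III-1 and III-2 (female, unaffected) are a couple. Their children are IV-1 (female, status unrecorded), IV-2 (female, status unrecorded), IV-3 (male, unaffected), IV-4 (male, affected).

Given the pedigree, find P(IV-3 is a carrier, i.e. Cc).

2/3

III-1 is unaffected so carries C and passed c to IV-4 (cc), so III-1 is Cc.
III-2 is unaffected so carries C and passed c to IV-4 (cc), so III-2 is Cc.
Their cross gives offspring ratios 1/4 CC : 1/2 Cc : 1/4 cc. Conditioning on IV-3 being unaffected, P(Cc) = 1/2 / 3/4 = 2/3.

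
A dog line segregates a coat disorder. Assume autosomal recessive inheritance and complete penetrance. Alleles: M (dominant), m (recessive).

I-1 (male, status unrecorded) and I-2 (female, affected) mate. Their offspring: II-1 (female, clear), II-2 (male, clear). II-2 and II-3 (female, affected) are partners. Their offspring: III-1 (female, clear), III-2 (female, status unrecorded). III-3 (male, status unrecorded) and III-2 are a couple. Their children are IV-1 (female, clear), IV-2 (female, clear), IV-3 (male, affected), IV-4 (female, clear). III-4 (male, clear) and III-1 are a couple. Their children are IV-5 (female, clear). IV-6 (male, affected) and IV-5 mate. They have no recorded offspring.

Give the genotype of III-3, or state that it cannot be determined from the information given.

cannot be determined

III-3's phenotype is unrecorded, and no parent or child forces a single allele at both positions; consistent genotype assignments exist with III-3 as Mm or mm.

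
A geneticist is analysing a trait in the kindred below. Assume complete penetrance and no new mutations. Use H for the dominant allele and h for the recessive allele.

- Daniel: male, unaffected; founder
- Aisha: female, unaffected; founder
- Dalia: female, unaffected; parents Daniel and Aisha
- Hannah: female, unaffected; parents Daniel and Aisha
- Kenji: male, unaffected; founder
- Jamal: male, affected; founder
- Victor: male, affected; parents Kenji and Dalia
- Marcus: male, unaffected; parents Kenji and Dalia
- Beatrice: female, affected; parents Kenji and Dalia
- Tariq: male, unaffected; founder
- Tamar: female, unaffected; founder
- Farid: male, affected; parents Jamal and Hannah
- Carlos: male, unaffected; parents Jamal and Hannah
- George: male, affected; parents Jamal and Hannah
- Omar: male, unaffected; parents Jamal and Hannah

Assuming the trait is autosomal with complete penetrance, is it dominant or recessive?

recessive

Kenji and Dalia are both unaffected yet have an affected child Victor. Under dominance, an affected child requires at least one affected parent, so the trait cannot be dominant.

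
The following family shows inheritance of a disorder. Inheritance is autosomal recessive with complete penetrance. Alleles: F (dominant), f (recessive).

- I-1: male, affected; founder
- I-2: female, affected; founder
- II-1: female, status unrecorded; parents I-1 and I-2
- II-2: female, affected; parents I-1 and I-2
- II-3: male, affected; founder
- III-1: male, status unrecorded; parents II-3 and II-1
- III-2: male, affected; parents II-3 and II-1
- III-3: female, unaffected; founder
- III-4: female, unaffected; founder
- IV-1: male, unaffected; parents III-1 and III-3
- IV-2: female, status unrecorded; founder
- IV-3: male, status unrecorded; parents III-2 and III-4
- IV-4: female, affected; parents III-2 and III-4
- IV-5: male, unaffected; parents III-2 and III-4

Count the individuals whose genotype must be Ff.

Obligate heterozygotes: III-4 is unaffected so carries F and passed f to IV-4 (ff), so III-4 is Ff; IV-1 is unaffected so carries F and received f from III-1 (ff), so IV-1 is Ff; IV-5 is unaffected so carries F and received f from III-2 (ff), so IV-5 is Ff.
Every other individual is either homozygous by phenotype or has at least one consistent homozygous assignment, so the count is 3.

3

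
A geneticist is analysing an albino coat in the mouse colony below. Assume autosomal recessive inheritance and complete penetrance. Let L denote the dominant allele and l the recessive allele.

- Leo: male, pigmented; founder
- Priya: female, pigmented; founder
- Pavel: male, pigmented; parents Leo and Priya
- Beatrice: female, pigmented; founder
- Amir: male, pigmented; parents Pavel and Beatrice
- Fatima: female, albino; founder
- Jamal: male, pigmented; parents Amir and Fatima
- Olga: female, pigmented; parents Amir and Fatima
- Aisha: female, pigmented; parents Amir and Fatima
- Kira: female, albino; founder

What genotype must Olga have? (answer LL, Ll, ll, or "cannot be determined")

From phenotype alone, Olga is LL or Ll.
Olga is pigmented so carries L and received l from Fatima (ll), so Olga is Ll.

Ll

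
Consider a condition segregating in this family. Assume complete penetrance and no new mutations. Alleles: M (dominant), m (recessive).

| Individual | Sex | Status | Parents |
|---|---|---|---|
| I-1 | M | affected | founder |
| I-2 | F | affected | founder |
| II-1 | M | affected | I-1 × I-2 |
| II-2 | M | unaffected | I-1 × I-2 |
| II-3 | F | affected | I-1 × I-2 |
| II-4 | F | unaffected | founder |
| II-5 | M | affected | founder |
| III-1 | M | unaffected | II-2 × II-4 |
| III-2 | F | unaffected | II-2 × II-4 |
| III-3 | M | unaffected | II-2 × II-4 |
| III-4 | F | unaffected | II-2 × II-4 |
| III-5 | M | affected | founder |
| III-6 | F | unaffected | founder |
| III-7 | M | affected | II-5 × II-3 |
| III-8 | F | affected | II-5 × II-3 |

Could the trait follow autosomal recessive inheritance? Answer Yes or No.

No

Under autosomal recessive, II-2 (unaffected, male) cannot arise from I-1 (affected) × I-2 (affected).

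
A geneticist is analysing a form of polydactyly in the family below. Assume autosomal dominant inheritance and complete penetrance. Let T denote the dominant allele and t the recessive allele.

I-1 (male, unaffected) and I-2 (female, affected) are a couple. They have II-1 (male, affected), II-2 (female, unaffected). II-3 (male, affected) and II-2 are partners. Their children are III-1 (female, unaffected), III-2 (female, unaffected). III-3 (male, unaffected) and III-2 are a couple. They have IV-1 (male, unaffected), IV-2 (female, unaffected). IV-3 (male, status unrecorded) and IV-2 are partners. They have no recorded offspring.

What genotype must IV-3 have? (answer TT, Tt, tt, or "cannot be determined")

IV-3's phenotype is unrecorded, and no parent or child forces a single allele at both positions; consistent genotype assignments exist with IV-3 as TT or Tt or tt.

cannot be determined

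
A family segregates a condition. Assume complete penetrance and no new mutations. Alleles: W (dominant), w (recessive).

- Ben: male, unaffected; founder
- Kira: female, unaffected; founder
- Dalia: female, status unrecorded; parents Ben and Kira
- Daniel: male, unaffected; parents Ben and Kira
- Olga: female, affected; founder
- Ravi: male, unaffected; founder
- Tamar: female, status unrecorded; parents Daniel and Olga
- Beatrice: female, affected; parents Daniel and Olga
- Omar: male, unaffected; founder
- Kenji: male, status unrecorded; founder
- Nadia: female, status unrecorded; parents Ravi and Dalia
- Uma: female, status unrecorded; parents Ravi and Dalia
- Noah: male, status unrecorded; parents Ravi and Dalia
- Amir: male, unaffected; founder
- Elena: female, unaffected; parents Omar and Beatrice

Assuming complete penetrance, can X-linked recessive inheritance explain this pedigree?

No

Under X-linked recessive, Beatrice (affected, female) cannot arise from Daniel (unaffected) × Olga (affected).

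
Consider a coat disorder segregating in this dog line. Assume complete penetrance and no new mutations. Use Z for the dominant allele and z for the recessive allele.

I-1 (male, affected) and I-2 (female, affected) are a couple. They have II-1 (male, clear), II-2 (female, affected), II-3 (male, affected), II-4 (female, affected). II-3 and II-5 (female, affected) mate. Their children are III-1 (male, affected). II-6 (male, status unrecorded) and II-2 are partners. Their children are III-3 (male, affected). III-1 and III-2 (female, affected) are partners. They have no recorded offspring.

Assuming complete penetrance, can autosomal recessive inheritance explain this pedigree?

No

Under autosomal recessive, II-1 (clear, male) cannot arise from I-1 (affected) × I-2 (affected).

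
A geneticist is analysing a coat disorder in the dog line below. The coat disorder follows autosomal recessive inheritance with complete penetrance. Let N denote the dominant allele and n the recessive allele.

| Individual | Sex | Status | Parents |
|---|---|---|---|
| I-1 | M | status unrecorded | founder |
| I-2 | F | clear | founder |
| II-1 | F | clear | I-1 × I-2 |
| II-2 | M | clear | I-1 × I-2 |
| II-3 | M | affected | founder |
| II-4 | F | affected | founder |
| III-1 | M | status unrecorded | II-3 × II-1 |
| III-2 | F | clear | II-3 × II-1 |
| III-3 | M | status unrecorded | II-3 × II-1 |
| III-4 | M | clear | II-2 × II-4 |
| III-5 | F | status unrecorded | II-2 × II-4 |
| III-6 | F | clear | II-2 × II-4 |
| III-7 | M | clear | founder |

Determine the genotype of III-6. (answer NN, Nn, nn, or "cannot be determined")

From phenotype alone, III-6 is NN or Nn.
III-6 is clear so carries N and received n from II-4 (nn), so III-6 is Nn.

Nn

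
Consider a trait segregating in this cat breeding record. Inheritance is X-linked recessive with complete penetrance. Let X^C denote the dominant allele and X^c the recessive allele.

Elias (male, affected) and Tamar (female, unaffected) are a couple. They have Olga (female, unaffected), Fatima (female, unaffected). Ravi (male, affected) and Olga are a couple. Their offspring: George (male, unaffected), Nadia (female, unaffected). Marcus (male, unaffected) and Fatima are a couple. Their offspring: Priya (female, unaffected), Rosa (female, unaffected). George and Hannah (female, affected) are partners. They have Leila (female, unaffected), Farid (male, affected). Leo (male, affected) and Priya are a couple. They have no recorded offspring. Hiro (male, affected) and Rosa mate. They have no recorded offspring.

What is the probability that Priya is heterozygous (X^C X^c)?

Marcus is unaffected, so Marcus is X^C Y.
Fatima is unaffected so carries C and received c from Elias (X^c Y), so Fatima is X^C X^c.
Their cross gives offspring ratios 1/2 X^C X^C : 1/2 X^C X^c. Conditioning on Priya being unaffected, P(X^C X^c) = 1/2 / 1 = 1/2.

1/2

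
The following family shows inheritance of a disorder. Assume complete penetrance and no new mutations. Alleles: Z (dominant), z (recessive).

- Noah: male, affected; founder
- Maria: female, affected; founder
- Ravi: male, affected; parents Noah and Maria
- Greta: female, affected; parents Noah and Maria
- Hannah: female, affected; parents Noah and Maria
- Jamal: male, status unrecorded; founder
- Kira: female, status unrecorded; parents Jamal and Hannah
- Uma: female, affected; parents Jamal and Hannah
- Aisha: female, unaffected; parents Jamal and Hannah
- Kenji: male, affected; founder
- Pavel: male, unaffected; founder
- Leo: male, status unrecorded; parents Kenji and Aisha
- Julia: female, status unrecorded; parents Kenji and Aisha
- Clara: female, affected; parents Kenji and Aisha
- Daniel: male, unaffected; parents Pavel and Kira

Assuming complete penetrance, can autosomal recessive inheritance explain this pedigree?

Yes

A consistent assignment under autosomal recessive exists: Noah zz, Maria zz, Ravi zz, Greta zz, Hannah zz, Jamal Zz, Kira Zz, Uma zz, Aisha Zz, Kenji zz, Pavel ZZ, Leo Zz, Julia Zz, Clara zz, Daniel ZZ.
In this assignment every recorded phenotype matches its genotype and every non-founder's genotype is obtainable from its parents' genotypes, so the pedigree is consistent.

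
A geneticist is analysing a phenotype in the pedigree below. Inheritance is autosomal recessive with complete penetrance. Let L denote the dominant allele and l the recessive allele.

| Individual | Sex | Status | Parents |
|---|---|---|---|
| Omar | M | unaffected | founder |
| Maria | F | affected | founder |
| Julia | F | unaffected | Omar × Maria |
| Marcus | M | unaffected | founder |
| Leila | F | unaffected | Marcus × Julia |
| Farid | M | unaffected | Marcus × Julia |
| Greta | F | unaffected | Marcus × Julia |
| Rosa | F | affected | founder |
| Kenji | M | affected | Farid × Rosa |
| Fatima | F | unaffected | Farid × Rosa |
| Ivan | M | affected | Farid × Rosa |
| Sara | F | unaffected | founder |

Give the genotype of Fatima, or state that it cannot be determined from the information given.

From phenotype alone, Fatima is LL or Ll.
Fatima is unaffected so carries L and received l from Rosa (ll), so Fatima is Ll.

Ll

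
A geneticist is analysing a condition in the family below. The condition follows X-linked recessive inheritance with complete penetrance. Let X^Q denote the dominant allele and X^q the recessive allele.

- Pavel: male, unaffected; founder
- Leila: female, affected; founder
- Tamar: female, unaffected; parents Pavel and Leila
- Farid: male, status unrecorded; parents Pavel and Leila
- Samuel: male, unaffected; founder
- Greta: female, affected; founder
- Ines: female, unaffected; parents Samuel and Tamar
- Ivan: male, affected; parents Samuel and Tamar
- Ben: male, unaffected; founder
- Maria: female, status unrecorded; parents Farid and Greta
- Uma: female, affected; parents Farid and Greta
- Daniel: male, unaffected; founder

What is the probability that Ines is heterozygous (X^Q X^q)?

Samuel is unaffected, so Samuel is X^Q Y.
Tamar is unaffected so carries Q and received q from Leila (X^q X^q), so Tamar is X^Q X^q.
Their cross gives offspring ratios 1/2 X^Q X^Q : 1/2 X^Q X^q. Conditioning on Ines being unaffected, P(X^Q X^q) = 1/2 / 1 = 1/2.

1/2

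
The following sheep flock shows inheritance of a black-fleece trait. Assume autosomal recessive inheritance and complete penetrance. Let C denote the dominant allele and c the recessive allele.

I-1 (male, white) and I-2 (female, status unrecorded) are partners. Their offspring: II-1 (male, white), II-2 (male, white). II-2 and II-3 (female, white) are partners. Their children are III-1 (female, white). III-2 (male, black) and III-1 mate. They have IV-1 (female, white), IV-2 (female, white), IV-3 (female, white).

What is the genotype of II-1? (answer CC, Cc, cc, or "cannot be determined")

II-1's phenotype allows CC or Cc, and no parent or child forces a single allele at both positions; consistent genotype assignments exist with II-1 as CC or Cc.

cannot be determined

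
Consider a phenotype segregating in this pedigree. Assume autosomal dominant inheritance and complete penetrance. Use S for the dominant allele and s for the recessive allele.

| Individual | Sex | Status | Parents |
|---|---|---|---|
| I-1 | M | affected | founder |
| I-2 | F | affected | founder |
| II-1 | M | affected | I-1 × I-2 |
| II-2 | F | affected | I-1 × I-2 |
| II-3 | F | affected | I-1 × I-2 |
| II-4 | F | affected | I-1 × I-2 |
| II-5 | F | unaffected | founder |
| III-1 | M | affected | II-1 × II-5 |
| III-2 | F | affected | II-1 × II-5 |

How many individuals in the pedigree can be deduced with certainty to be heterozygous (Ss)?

2

Obligate heterozygotes: III-1 is affected so carries S and received s from II-5 (ss), so III-1 is Ss; III-2 is affected so carries S and received s from II-5 (ss), so III-2 is Ss.
Every other individual is either homozygous by phenotype or has at least one consistent homozygous assignment, so the count is 2.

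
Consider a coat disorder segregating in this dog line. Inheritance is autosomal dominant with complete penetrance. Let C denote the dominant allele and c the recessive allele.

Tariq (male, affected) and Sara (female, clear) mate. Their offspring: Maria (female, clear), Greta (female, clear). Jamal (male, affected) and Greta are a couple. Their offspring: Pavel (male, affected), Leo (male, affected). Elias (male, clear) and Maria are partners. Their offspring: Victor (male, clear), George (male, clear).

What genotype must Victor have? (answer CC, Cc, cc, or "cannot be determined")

cc

Victor is clear, so Victor is cc.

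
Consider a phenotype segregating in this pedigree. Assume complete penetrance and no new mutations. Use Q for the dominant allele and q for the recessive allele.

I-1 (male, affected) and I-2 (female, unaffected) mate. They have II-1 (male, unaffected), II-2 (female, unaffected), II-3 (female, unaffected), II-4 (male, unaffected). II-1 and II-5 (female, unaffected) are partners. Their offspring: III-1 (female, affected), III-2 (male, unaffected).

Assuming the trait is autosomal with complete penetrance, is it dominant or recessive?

recessive

II-1 and II-5 are both unaffected yet have an affected child III-1. Under dominance, an affected child requires at least one affected parent, so the trait cannot be dominant.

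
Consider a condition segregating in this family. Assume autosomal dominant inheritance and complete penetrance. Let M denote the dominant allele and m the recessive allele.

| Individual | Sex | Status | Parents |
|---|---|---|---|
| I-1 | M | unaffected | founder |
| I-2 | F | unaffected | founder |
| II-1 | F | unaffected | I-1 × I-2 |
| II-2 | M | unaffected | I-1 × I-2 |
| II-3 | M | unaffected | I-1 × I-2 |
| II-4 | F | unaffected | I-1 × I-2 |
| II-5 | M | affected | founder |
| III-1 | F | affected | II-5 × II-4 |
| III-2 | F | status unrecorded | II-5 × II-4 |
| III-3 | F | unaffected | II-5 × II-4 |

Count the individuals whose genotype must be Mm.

Obligate heterozygotes: II-5 is affected so carries M and passed m to III-3 (mm), so II-5 is Mm; III-1 is affected so carries M and received m from II-4 (mm), so III-1 is Mm.
Every other individual is either homozygous by phenotype or has at least one consistent homozygous assignment, so the count is 2.

2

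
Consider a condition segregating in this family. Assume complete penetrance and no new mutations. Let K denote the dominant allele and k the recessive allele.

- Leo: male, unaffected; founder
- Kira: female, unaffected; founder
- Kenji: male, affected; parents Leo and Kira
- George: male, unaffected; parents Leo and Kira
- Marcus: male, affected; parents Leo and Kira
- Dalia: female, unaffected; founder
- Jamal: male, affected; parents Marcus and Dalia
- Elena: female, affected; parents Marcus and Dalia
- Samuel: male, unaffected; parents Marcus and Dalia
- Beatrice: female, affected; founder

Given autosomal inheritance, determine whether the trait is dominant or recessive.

Leo and Kira are both unaffected yet have an affected child Kenji. Under dominance, an affected child requires at least one affected parent, so the trait cannot be dominant.

recessive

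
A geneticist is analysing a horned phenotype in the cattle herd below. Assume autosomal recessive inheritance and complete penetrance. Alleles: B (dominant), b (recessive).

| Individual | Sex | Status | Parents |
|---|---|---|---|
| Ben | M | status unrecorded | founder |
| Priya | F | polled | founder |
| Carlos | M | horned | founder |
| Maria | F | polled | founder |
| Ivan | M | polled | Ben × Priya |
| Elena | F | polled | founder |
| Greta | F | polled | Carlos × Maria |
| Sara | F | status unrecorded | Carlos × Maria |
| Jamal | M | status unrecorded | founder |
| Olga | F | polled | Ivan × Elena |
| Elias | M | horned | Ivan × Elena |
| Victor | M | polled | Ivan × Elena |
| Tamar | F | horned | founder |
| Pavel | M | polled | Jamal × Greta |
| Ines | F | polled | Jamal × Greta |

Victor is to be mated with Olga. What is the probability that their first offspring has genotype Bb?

Ivan is polled so carries B and passed b to Elias (bb), so Ivan is Bb.
Elena is polled so carries B and passed b to Elias (bb), so Elena is Bb.
Victor is a polled offspring of Ivan (Bb) × Elena (Bb), whose cross gives 1/4 BB : 1/2 Bb : 1/4 bb; conditioning on being polled, Victor is BB with probability 1/3, Bb with probability 2/3.
Olga is a polled offspring of Ivan (Bb) × Elena (Bb), whose cross gives 1/4 BB : 1/2 Bb : 1/4 bb; conditioning on being polled, Olga is BB with probability 1/3, Bb with probability 2/3.
Summing over parental genotype combinations, P(offspring has genotype Bb) = 2/9·1/2 + 2/9·1/2 + 4/9·1/2 = 4/9.

4/9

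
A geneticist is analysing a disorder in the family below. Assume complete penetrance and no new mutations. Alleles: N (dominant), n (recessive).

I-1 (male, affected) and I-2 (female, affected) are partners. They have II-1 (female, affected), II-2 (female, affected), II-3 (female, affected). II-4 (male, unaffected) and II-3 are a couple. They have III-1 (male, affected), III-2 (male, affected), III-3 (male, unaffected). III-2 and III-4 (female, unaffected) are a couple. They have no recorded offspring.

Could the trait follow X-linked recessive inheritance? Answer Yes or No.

Under X-linked recessive, III-3 (unaffected, male) cannot arise from II-4 (unaffected) × II-3 (affected).

No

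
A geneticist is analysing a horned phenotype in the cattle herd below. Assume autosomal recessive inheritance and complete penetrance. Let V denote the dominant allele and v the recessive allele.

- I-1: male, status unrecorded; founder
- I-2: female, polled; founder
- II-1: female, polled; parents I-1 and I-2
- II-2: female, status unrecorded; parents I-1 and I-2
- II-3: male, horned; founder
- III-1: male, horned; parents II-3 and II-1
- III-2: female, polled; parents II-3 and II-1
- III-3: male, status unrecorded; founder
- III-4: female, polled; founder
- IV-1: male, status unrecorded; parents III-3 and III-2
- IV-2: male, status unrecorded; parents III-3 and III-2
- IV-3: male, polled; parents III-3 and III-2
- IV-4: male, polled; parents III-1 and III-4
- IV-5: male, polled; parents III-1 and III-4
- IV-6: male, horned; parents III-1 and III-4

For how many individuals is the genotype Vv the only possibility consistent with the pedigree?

Obligate heterozygotes: II-1 is polled so carries V and passed v to III-1 (vv), so II-1 is Vv; III-2 is polled so carries V and received v from II-3 (vv), so III-2 is Vv; III-4 is polled so carries V and passed v to IV-6 (vv), so III-4 is Vv; IV-4 is polled so carries V and received v from III-1 (vv), so IV-4 is Vv; IV-5 is polled so carries V and received v from III-1 (vv), so IV-5 is Vv.
Every other individual is either homozygous by phenotype or has at least one consistent homozygous assignment, so the count is 5.

5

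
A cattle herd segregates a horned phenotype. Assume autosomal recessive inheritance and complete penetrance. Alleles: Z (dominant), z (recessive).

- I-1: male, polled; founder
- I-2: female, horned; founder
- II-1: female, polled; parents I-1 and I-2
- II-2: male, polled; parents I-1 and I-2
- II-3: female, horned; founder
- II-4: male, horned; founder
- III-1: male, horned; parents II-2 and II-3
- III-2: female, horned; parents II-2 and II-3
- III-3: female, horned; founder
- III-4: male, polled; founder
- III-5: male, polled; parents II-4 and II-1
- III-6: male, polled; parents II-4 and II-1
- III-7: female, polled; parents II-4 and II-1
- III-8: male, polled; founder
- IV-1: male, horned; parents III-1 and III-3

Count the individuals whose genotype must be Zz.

5

Obligate heterozygotes: II-1 is polled so carries Z and received z from I-2 (zz), so II-1 is Zz; II-2 is polled so carries Z and received z from I-2 (zz), so II-2 is Zz; III-5 is polled so carries Z and received z from II-4 (zz), so III-5 is Zz; III-6 is polled so carries Z and received z from II-4 (zz), so III-6 is Zz; III-7 is polled so carries Z and received z from II-4 (zz), so III-7 is Zz.
Every other individual is either homozygous by phenotype or has at least one consistent homozygous assignment, so the count is 5.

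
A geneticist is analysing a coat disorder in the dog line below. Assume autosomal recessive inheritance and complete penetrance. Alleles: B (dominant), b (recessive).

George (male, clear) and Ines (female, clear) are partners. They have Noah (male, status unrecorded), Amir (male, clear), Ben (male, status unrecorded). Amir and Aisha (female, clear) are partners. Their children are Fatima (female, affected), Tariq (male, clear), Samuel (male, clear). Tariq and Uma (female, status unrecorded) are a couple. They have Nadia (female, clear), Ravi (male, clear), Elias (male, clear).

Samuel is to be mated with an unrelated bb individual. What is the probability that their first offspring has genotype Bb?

2/3

Amir is clear so carries B and passed b to Fatima (bb), so Amir is Bb.
Aisha is clear so carries B and passed b to Fatima (bb), so Aisha is Bb.
Samuel is a clear offspring of Amir (Bb) × Aisha (Bb), whose cross gives 1/4 BB : 1/2 Bb : 1/4 bb; conditioning on being clear, Samuel is BB with probability 1/3, Bb with probability 2/3.
Summing over parental genotype combinations, P(offspring has genotype Bb) = 1/3·1 + 2/3·1/2 = 2/3.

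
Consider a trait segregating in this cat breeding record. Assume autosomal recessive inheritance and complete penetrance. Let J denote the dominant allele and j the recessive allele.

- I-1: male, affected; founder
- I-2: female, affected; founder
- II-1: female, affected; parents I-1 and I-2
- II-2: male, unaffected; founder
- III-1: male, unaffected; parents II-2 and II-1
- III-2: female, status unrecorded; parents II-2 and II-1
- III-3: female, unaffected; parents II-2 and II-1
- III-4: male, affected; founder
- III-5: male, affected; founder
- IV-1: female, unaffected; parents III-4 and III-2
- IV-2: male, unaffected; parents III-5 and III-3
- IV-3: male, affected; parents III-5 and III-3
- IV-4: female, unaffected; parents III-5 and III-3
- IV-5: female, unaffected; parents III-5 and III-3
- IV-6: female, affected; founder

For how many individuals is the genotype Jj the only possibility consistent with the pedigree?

Obligate heterozygotes: III-1 is unaffected so carries J and received j from II-1 (jj), so III-1 is Jj; III-2 passed J to IV-1 (Jj, whose j came from III-4) and received j from II-1 (jj), so III-2 is Jj; III-3 is unaffected so carries J and received j from II-1 (jj), so III-3 is Jj; IV-1 is unaffected so carries J and received j from III-4 (jj), so IV-1 is Jj; IV-2 is unaffected so carries J and received j from III-5 (jj), so IV-2 is Jj; IV-4 is unaffected so carries J and received j from III-5 (jj), so IV-4 is Jj; IV-5 is unaffected so carries J and received j from III-5 (jj), so IV-5 is Jj.
Every other individual is either homozygous by phenotype or has at least one consistent homozygous assignment, so the count is 7.

7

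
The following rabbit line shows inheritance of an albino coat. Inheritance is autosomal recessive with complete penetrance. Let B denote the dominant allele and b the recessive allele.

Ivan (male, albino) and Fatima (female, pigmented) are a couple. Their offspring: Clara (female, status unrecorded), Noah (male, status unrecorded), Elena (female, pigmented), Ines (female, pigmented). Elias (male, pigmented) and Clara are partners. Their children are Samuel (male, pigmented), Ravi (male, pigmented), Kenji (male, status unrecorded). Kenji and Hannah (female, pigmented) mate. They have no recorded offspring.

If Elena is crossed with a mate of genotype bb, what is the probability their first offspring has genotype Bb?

1/2

Elena is pigmented so carries B and received b from Ivan (bb), so Elena is Bb.
The cross gives 1/2 Bb : 1/2 bb, so P(offspring has genotype Bb) = 1/2.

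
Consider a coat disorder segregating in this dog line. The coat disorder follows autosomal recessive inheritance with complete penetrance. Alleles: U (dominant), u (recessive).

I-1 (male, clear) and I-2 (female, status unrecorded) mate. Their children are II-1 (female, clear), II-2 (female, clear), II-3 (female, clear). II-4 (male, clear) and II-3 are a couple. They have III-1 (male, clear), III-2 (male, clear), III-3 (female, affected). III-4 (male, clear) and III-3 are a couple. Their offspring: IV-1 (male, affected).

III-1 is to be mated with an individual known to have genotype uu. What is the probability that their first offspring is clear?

II-4 is clear so carries U and passed u to III-3 (uu), so II-4 is Uu.
II-3 is clear so carries U and passed u to III-3 (uu), so II-3 is Uu.
III-1 is a clear offspring of II-4 (Uu) × II-3 (Uu), whose cross gives 1/4 UU : 1/2 Uu : 1/4 uu; conditioning on being clear, III-1 is UU with probability 1/3, Uu with probability 2/3.
Summing over parental genotype combinations, P(offspring is clear) = 1/3·1 + 2/3·1/2 = 2/3.

2/3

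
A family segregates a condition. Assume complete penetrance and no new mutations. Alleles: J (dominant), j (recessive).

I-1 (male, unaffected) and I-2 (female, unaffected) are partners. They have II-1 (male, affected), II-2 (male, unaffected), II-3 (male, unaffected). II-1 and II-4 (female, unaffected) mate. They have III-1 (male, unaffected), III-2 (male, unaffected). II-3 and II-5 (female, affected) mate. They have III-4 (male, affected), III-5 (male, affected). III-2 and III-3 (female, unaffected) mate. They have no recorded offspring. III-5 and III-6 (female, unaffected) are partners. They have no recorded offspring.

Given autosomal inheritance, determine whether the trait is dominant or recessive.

recessive

I-1 and I-2 are both unaffected yet have an affected child II-1. Under dominance, an affected child requires at least one affected parent, so the trait cannot be dominant.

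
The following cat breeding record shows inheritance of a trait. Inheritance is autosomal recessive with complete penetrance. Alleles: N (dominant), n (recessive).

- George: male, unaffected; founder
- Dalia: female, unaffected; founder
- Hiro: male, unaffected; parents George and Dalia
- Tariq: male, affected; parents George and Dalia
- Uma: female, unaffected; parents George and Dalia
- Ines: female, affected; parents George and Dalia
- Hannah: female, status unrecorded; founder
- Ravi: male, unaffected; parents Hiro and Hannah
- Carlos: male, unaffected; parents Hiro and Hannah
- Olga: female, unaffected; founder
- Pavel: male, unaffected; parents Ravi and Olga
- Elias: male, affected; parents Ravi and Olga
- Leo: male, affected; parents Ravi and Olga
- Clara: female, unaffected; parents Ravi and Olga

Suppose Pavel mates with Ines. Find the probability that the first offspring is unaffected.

Ravi is unaffected so carries N and passed n to Elias (nn), so Ravi is Nn.
Olga is unaffected so carries N and passed n to Elias (nn), so Olga is Nn.
Pavel is an unaffected offspring of Ravi (Nn) × Olga (Nn), whose cross gives 1/4 NN : 1/2 Nn : 1/4 nn; conditioning on being unaffected, Pavel is NN with probability 1/3, Nn with probability 2/3.
Ines is affected, so Ines is nn.
Summing over parental genotype combinations, P(offspring is unaffected) = 1/3·1 + 2/3·1/2 = 2/3.

2/3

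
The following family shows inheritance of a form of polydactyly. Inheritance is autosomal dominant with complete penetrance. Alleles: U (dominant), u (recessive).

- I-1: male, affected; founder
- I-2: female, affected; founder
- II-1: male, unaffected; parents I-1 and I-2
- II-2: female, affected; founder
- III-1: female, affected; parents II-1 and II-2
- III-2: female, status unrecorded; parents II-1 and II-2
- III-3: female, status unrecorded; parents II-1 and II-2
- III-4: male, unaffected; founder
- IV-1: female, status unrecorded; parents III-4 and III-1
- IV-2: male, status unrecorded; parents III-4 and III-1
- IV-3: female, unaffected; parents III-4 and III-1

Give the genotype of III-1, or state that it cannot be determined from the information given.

From phenotype alone, III-1 is UU or Uu.
III-1 is affected so carries U and received u from II-1 (uu), so III-1 is Uu.

Uu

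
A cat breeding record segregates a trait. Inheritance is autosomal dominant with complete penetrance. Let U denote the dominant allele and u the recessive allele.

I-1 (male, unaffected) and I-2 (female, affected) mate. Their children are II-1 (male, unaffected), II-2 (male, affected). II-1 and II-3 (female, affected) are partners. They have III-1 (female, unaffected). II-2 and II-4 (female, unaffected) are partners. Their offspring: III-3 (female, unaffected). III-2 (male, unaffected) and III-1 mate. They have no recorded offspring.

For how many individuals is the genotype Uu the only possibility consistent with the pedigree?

3

Obligate heterozygotes: I-2 is affected so carries U and passed u to II-1 (uu), so I-2 is Uu; II-2 is affected so carries U and received u from I-1 (uu), so II-2 is Uu; II-3 is affected so carries U and passed u to III-1 (uu), so II-3 is Uu.
Every other individual is either homozygous by phenotype or has at least one consistent homozygous assignment, so the count is 3.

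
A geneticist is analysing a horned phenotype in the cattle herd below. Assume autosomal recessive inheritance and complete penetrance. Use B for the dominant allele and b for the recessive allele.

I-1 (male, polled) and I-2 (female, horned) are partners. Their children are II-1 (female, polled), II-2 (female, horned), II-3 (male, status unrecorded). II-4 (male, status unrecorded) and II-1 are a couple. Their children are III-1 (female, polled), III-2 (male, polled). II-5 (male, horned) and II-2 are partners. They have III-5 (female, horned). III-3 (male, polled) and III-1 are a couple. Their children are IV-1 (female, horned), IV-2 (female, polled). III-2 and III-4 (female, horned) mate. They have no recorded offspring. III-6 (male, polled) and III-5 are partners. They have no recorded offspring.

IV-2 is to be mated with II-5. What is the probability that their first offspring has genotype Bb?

III-3 is polled so carries B and passed b to IV-1 (bb), so III-3 is Bb.
III-1 is polled so carries B and passed b to IV-1 (bb), so III-1 is Bb.
IV-2 is a polled offspring of III-3 (Bb) × III-1 (Bb), whose cross gives 1/4 BB : 1/2 Bb : 1/4 bb; conditioning on being polled, IV-2 is BB with probability 1/3, Bb with probability 2/3.
II-5 is horned, so II-5 is bb.
Summing over parental genotype combinations, P(offspring has genotype Bb) = 1/3·1 + 2/3·1/2 = 2/3.

2/3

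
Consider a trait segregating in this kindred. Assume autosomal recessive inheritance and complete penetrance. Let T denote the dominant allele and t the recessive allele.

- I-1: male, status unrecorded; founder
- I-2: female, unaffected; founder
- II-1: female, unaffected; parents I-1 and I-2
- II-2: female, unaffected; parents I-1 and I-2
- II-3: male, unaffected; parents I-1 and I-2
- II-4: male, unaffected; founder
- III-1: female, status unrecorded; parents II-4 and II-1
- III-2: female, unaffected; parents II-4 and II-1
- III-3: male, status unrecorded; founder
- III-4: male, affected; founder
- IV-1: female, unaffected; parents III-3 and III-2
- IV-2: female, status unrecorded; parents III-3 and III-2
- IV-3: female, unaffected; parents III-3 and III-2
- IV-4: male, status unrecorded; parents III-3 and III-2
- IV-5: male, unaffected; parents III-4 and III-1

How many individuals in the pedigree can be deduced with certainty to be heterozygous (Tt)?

Obligate heterozygotes: IV-5 is unaffected so carries T and received t from III-4 (tt), so IV-5 is Tt.
Every other individual is either homozygous by phenotype or has at least one consistent homozygous assignment, so the count is 1.

1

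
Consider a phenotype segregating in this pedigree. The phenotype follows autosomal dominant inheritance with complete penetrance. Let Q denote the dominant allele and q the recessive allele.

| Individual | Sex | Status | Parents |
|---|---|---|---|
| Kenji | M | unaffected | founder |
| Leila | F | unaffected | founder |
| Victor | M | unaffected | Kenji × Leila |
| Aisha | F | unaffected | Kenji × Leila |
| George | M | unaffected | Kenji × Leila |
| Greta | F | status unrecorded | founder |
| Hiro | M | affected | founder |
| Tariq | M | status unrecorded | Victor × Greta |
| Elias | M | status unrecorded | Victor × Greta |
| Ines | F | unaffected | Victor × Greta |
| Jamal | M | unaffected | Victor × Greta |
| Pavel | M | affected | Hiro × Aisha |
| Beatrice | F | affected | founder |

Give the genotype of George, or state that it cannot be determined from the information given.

George is unaffected, so George is qq.

qq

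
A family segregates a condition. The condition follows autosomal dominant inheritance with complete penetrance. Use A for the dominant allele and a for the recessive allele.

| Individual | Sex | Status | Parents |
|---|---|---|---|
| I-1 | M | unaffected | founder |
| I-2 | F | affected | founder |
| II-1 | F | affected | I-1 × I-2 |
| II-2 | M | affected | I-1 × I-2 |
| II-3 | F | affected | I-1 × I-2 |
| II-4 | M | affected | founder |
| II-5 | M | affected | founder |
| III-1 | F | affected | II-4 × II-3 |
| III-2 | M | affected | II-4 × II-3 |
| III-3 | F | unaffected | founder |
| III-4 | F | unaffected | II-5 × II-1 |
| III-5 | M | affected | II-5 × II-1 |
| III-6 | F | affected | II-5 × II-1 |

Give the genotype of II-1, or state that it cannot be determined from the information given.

Aa

From phenotype alone, II-1 is AA or Aa.
II-1 is affected so carries A and received a from I-1 (aa), so II-1 is Aa.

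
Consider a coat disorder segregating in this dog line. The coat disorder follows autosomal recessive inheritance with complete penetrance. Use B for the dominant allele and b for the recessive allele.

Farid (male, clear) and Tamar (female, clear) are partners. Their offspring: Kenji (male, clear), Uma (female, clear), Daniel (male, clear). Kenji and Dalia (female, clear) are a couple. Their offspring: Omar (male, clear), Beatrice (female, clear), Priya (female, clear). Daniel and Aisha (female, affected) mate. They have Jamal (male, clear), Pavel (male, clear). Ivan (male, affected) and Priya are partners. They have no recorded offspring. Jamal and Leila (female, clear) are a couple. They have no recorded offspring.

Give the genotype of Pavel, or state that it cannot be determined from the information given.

Bb

From phenotype alone, Pavel is BB or Bb.
Pavel is clear so carries B and received b from Aisha (bb), so Pavel is Bb.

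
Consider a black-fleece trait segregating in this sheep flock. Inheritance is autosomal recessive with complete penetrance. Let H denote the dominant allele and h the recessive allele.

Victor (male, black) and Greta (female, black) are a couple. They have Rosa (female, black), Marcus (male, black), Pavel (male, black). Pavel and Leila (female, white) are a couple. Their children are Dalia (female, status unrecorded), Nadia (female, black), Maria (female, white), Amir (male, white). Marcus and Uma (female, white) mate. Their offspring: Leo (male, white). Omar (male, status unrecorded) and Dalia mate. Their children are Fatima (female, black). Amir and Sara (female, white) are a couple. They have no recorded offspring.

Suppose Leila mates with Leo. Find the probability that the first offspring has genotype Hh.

Leila is white so carries H and passed h to Nadia (hh), so Leila is Hh.
Leo is white so carries H and received h from Marcus (hh), so Leo is Hh.
The cross gives 1/4 HH : 1/2 Hh : 1/4 hh, so P(offspring has genotype Hh) = 1/2.

1/2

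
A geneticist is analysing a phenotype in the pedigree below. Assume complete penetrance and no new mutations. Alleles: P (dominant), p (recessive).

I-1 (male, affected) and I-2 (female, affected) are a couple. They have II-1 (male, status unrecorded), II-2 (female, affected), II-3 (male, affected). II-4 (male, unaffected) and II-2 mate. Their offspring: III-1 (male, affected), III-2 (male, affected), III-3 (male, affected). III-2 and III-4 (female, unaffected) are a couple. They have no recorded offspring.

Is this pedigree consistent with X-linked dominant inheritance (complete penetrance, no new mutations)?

A consistent assignment under X-linked dominant exists: I-1 X^P Y, I-2 X^P X^P, II-1 X^P Y, II-2 X^P X^P, II-3 X^P Y, II-4 X^p Y, III-1 X^P Y, III-2 X^P Y, III-3 X^P Y, III-4 X^p X^p.
In this assignment every recorded phenotype matches its genotype and every non-founder's genotype is obtainable from its parents' genotypes, so the pedigree is consistent.

Yes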